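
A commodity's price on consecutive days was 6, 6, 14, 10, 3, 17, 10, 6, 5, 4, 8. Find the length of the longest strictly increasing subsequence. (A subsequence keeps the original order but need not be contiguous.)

3

Track the smallest tail for each achievable length (strict):
6 → extends → [6]
6 → already a tail → [6]
14 → extends → [6, 14]
10 → replaces 14 → [6, 10]
3 → replaces 6 → [3, 10]
17 → extends → [3, 10, 17]
10 → already a tail → [3, 10, 17]
6 → replaces 10 → [3, 6, 17]
5 → replaces 6 → [3, 5, 17]
4 → replaces 5 → [3, 4, 17]
8 → replaces 17 → [3, 4, 8]
Three tails, so the longest strictly increasing subsequence has length 3 (e.g. 6, 14, 17).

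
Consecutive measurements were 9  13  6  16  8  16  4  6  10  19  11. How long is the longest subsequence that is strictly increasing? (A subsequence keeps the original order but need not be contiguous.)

Track the smallest tail for each achievable length (strict):
9 → extends → [9]
13 → extends → [9, 13]
6 → replaces 9 → [6, 13]
16 → extends → [6, 13, 16]
8 → replaces 13 → [6, 8, 16]
16 → already a tail → [6, 8, 16]
4 → replaces 6 → [4, 8, 16]
6 → replaces 8 → [4, 6, 16]
10 → replaces 16 → [4, 6, 10]
19 → extends → [4, 6, 10, 19]
11 → replaces 19 → [4, 6, 10, 11]
Four tails, so the longest strictly increasing subsequence has length 4 (e.g. 9, 13, 16, 19).

4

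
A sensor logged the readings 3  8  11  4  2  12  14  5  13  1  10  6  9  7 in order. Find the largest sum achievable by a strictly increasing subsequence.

48

Let S[i] be the best sum of a strictly increasing subsequence ending at i:
i:      1  2  3  4  5  6  7  8  9 10 11 12 13 14
a[i]:   3  8 11  4  2 12 14  5 13  1 10  6  9  7
S:      3 11 22  7  2 34 48 12 47  1 22 18 27 25
Maximum is 48 (e.g. 3 + 8 + 11 + 12 + 14).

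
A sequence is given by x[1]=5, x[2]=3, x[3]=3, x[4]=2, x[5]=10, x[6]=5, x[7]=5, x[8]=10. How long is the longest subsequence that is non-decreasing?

5

Track the smallest tail for each achievable length (allowing ties):
5 → extends → [5]
3 → replaces 5 → [3]
3 → extends → [3, 3]
2 → replaces 3 → [2, 3]
10 → extends → [2, 3, 10]
5 → replaces 10 → [2, 3, 5]
5 → extends → [2, 3, 5, 5]
10 → extends → [2, 3, 5, 5, 10]
Five tails, so the longest non-decreasing subsequence has length 5 (e.g. 3, 3, 5, 5, 10).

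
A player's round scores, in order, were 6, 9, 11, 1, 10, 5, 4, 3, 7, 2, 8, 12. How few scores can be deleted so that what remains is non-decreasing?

Fewest deletions = n − (longest non-decreasing subsequence).
Patience tails:
6 → extends → [6]
9 → extends → [6, 9]
11 → extends → [6, 9, 11]
1 → replaces 6 → [1, 9, 11]
10 → replaces 11 → [1, 9, 10]
5 → replaces 9 → [1, 5, 10]
4 → replaces 5 → [1, 4, 10]
3 → replaces 4 → [1, 3, 10]
7 → replaces 10 → [1, 3, 7]
2 → replaces 3 → [1, 2, 7]
8 → extends → [1, 2, 7, 8]
12 → extends → [1, 2, 7, 8, 12]
Longest non-decreasing subsequence has length 5, so deletions = 12 − 5 = 7.

7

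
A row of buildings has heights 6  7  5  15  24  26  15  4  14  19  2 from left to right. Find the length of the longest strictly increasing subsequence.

5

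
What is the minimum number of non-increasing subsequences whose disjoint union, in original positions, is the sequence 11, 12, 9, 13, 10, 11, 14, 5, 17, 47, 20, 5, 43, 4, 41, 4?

7

Place each on the leftmost legal pile:
11 → new pile 1 (tops now [11])
12 → new pile 2 (tops now [11, 12])
9 → pile 1 (tops now [9, 12])
13 → new pile 3 (tops now [9, 12, 13])
10 → pile 2 (tops now [9, 10, 13])
11 → pile 3 (tops now [9, 10, 11])
14 → new pile 4 (tops now [9, 10, 11, 14])
5 → pile 1 (tops now [5, 10, 11, 14])
17 → new pile 5 (tops now [5, 10, 11, 14, 17])
47 → new pile 6 (tops now [5, 10, 11, 14, 17, 47])
20 → pile 6 (tops now [5, 10, 11, 14, 17, 20])
5 → pile 1 (tops now [5, 10, 11, 14, 17, 20])
43 → new pile 7 (tops now [5, 10, 11, 14, 17, 20, 43])
4 → pile 1 (tops now [4, 10, 11, 14, 17, 20, 43])
41 → pile 7 (tops now [4, 10, 11, 14, 17, 20, 41])
4 → pile 1 (tops now [4, 10, 11, 14, 17, 20, 41])
Seven piles.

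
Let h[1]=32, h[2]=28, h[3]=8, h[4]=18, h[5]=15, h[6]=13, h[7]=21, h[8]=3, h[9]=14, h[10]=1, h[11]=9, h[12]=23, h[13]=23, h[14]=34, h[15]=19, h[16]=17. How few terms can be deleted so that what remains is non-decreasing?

10

Fewest deletions = n − (longest non-decreasing subsequence).
i:      1  2  3  4  5  6  7  8  9 10 11 12 13 14 15 16
h[i]:  32 28  8 18 15 13 21  3 14  1  9 23 23 34 19 17
dp:     1  1  1  2  2  2  3  1  3  1  2  4  5  6  4  4
max dp = 6, so deletions = 16 − 6 = 10.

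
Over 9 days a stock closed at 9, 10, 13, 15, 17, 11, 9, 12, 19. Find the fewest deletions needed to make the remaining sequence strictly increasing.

3

Fewest deletions = n − (longest strictly increasing subsequence).
Patience tails:
9 → extends → [9]
10 → extends → [9, 10]
13 → extends → [9, 10, 13]
15 → extends → [9, 10, 13, 15]
17 → extends → [9, 10, 13, 15, 17]
11 → replaces 13 → [9, 10, 11, 15, 17]
9 → already a tail → [9, 10, 11, 15, 17]
12 → replaces 15 → [9, 10, 11, 12, 17]
19 → extends → [9, 10, 11, 12, 17, 19]
Longest strictly increasing subsequence has length 6, so deletions = 9 − 6 = 3.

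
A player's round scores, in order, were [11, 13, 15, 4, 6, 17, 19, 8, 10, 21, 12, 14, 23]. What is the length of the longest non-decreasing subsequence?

7

Track the smallest tail for each achievable length (allowing ties):
11 → extends → [11]
13 → extends → [11, 13]
15 → extends → [11, 13, 15]
4 → replaces 11 → [4, 13, 15]
6 → replaces 13 → [4, 6, 15]
17 → extends → [4, 6, 15, 17]
19 → extends → [4, 6, 15, 17, 19]
8 → replaces 15 → [4, 6, 8, 17, 19]
10 → replaces 17 → [4, 6, 8, 10, 19]
21 → extends → [4, 6, 8, 10, 19, 21]
12 → replaces 19 → [4, 6, 8, 10, 12, 21]
14 → replaces 21 → [4, 6, 8, 10, 12, 14]
23 → extends → [4, 6, 8, 10, 12, 14, 23]
Seven tails, so the longest non-decreasing subsequence has length 7 (e.g. 11, 13, 15, 17, 19, 21, 23).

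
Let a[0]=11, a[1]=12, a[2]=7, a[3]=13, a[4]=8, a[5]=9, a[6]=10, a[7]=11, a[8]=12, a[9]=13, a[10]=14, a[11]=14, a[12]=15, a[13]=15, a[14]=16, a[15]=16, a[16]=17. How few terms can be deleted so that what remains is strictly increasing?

Fewest deletions = n − (longest strictly increasing subsequence).
i:      0  1  2  3  4  5  6  7  8  9 10 11 12 13 14 15 16
a[i]:  11 12  7 13  8  9 10 11 12 13 14 14 15 15 16 16 17
dp:     1  2  1  3  2  3  4  5  6  7  8  8  9  9 10 10 11
max dp = 11, so deletions = 17 − 11 = 6.

6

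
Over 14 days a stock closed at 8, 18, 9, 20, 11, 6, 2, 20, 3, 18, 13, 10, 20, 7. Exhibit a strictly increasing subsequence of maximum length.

8, 9, 11, 18, 20

Patience tails give the LIS length; then backtrack through the dp parents:
8 → extends → [8]
18 → extends → [8, 18]
9 → replaces 18 → [8, 9]
20 → extends → [8, 9, 20]
11 → replaces 20 → [8, 9, 11]
6 → replaces 8 → [6, 9, 11]
2 → replaces 6 → [2, 9, 11]
20 → extends → [2, 9, 11, 20]
3 → replaces 9 → [2, 3, 11, 20]
18 → replaces 20 → [2, 3, 11, 18]
13 → replaces 18 → [2, 3, 11, 13]
10 → replaces 11 → [2, 3, 10, 13]
20 → extends → [2, 3, 10, 13, 20]
7 → replaces 10 → [2, 3, 7, 13, 20]
Length 5; one witness is 8, 9, 11, 18, 20.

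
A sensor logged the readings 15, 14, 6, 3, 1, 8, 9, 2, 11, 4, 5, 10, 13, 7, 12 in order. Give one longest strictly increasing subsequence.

1, 2, 4, 5, 10, 13

Patience tails give the LIS length; then backtrack through the dp parents:
15 → extends → [15]
14 → replaces 15 → [14]
6 → replaces 14 → [6]
3 → replaces 6 → [3]
1 → replaces 3 → [1]
8 → extends → [1, 8]
9 → extends → [1, 8, 9]
2 → replaces 8 → [1, 2, 9]
11 → extends → [1, 2, 9, 11]
4 → replaces 9 → [1, 2, 4, 11]
5 → replaces 11 → [1, 2, 4, 5]
10 → extends → [1, 2, 4, 5, 10]
13 → extends → [1, 2, 4, 5, 10, 13]
7 → replaces 10 → [1, 2, 4, 5, 7, 13]
12 → replaces 13 → [1, 2, 4, 5, 7, 12]
Length 6; one witness is 1, 2, 4, 5, 10, 13.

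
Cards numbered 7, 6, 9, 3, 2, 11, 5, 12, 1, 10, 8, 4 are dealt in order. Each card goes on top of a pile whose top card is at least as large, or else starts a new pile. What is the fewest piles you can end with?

4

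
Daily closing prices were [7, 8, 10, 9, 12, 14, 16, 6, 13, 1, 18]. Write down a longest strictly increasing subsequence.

Patience tails give the LIS length; then backtrack through the dp parents:
7 → extends → [7]
8 → extends → [7, 8]
10 → extends → [7, 8, 10]
9 → replaces 10 → [7, 8, 9]
12 → extends → [7, 8, 9, 12]
14 → extends → [7, 8, 9, 12, 14]
16 → extends → [7, 8, 9, 12, 14, 16]
6 → replaces 7 → [6, 8, 9, 12, 14, 16]
13 → replaces 14 → [6, 8, 9, 12, 13, 16]
1 → replaces 6 → [1, 8, 9, 12, 13, 16]
18 → extends → [1, 8, 9, 12, 13, 16, 18]
Length 7; one witness is 7, 8, 10, 12, 14, 16, 18.

7, 8, 10, 12, 14, 16, 18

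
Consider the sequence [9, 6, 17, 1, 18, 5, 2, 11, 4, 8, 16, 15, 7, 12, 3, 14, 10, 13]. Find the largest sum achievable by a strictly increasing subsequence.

46

Let S[i] be the best sum of a strictly increasing subsequence ending at i:
i:      1  2  3  4  5  6  7  8  9 10 11 12 13 14 15 16 17 18
a[i]:   9  6 17  1 18  5  2 11  4  8 16 15  7 12  3 14 10 13
S:      9  6 26  1 44  6  3 20  7 15 36 35 14 32  6 46 25 45
Maximum is 46 (e.g. 9 + 11 + 12 + 14).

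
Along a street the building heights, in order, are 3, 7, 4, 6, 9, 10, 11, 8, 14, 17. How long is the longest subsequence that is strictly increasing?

8

Track the smallest tail for each achievable length (strict):
3 → extends → [3]
7 → extends → [3, 7]
4 → replaces 7 → [3, 4]
6 → extends → [3, 4, 6]
9 → extends → [3, 4, 6, 9]
10 → extends → [3, 4, 6, 9, 10]
11 → extends → [3, 4, 6, 9, 10, 11]
8 → replaces 9 → [3, 4, 6, 8, 10, 11]
14 → extends → [3, 4, 6, 8, 10, 11, 14]
17 → extends → [3, 4, 6, 8, 10, 11, 14, 17]
Eight tails, so the longest strictly increasing subsequence has length 8 (e.g. 3, 4, 6, 9, 10, 11, 14, 17).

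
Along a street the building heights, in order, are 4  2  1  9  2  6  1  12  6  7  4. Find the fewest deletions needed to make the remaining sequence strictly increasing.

Fewest deletions = n − (longest strictly increasing subsequence).
i:      1  2  3  4  5  6  7  8  9 10 11
a[i]:   4  2  1  9  2  6  1 12  6  7  4
dp:     1  1  1  2  2  3  1  4  3  4  3
max dp = 4, so deletions = 11 − 4 = 7.

7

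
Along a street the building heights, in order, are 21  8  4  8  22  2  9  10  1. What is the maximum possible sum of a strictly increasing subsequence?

43

Let S[i] be the best sum of a strictly increasing subsequence ending at i:
i:      1  2  3  4  5  6  7  8  9
a[i]:  21  8  4  8 22  2  9 10  1
S:     21  8  4 12 43  2 21 31  1
Maximum is 43 (e.g. 21 + 22).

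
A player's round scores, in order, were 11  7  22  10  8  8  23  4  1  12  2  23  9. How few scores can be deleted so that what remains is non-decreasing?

8

Fewest deletions = n − (longest non-decreasing subsequence).
Patience tails:
11 → extends → [11]
7 → replaces 11 → [7]
22 → extends → [7, 22]
10 → replaces 22 → [7, 10]
8 → replaces 10 → [7, 8]
8 → extends → [7, 8, 8]
23 → extends → [7, 8, 8, 23]
4 → replaces 7 → [4, 8, 8, 23]
1 → replaces 4 → [1, 8, 8, 23]
12 → replaces 23 → [1, 8, 8, 12]
2 → replaces 8 → [1, 2, 8, 12]
23 → extends → [1, 2, 8, 12, 23]
9 → replaces 12 → [1, 2, 8, 9, 23]
Longest non-decreasing subsequence has length 5, so deletions = 13 − 5 = 8.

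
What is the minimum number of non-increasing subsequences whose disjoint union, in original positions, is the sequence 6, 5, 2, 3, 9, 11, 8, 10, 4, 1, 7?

4

Place each on the leftmost legal pile:
6 → new pile 1 (tops now [6])
5 → pile 1 (tops now [5])
2 → pile 1 (tops now [2])
3 → new pile 2 (tops now [2, 3])
9 → new pile 3 (tops now [2, 3, 9])
11 → new pile 4 (tops now [2, 3, 9, 11])
8 → pile 3 (tops now [2, 3, 8, 11])
10 → pile 4 (tops now [2, 3, 8, 10])
4 → pile 3 (tops now [2, 3, 4, 10])
1 → pile 1 (tops now [1, 3, 4, 10])
7 → pile 4 (tops now [1, 3, 4, 7])
Four piles.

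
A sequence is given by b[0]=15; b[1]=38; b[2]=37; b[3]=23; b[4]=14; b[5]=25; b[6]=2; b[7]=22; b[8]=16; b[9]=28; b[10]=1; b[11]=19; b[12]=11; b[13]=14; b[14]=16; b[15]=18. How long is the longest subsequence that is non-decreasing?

Track the smallest tail for each achievable length (allowing ties):
15 → extends → [15]
38 → extends → [15, 38]
37 → replaces 38 → [15, 37]
23 → replaces 37 → [15, 23]
14 → replaces 15 → [14, 23]
25 → extends → [14, 23, 25]
2 → replaces 14 → [2, 23, 25]
22 → replaces 23 → [2, 22, 25]
16 → replaces 22 → [2, 16, 25]
28 → extends → [2, 16, 25, 28]
1 → replaces 2 → [1, 16, 25, 28]
19 → replaces 25 → [1, 16, 19, 28]
11 → replaces 16 → [1, 11, 19, 28]
14 → replaces 19 → [1, 11, 14, 28]
16 → replaces 28 → [1, 11, 14, 16]
18 → extends → [1, 11, 14, 16, 18]
Five tails, so the longest non-decreasing subsequence has length 5 (e.g. 2, 11, 14, 16, 18).

5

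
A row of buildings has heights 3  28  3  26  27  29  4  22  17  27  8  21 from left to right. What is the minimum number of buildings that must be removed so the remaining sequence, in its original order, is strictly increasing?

8

Fewest deletions = n − (longest strictly increasing subsequence).
i:      1  2  3  4  5  6  7  8  9 10 11 12
a[i]:   3 28  3 26 27 29  4 22 17 27  8 21
dp:     1  2  1  2  3  4  2  3  3  4  3  4
max dp = 4, so deletions = 12 − 4 = 8.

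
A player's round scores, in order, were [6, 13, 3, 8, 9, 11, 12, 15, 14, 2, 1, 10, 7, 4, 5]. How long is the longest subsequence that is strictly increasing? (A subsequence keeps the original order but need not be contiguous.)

Track the smallest tail for each achievable length (strict):
6 → extends → [6]
13 → extends → [6, 13]
3 → replaces 6 → [3, 13]
8 → replaces 13 → [3, 8]
9 → extends → [3, 8, 9]
11 → extends → [3, 8, 9, 11]
12 → extends → [3, 8, 9, 11, 12]
15 → extends → [3, 8, 9, 11, 12, 15]
14 → replaces 15 → [3, 8, 9, 11, 12, 14]
2 → replaces 3 → [2, 8, 9, 11, 12, 14]
1 → replaces 2 → [1, 8, 9, 11, 12, 14]
10 → replaces 11 → [1, 8, 9, 10, 12, 14]
7 → replaces 8 → [1, 7, 9, 10, 12, 14]
4 → replaces 7 → [1, 4, 9, 10, 12, 14]
5 → replaces 9 → [1, 4, 5, 10, 12, 14]
Six tails, so the longest strictly increasing subsequence has length 6 (e.g. 6, 8, 9, 11, 12, 15).

6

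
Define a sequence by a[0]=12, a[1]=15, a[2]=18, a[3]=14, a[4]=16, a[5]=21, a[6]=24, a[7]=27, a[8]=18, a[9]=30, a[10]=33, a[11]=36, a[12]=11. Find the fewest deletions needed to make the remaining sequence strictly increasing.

4

Fewest deletions = n − (longest strictly increasing subsequence).
Patience tails:
12 → extends → [12]
15 → extends → [12, 15]
18 → extends → [12, 15, 18]
14 → replaces 15 → [12, 14, 18]
16 → replaces 18 → [12, 14, 16]
21 → extends → [12, 14, 16, 21]
24 → extends → [12, 14, 16, 21, 24]
27 → extends → [12, 14, 16, 21, 24, 27]
18 → replaces 21 → [12, 14, 16, 18, 24, 27]
30 → extends → [12, 14, 16, 18, 24, 27, 30]
33 → extends → [12, 14, 16, 18, 24, 27, 30, 33]
36 → extends → [12, 14, 16, 18, 24, 27, 30, 33, 36]
11 → replaces 12 → [11, 14, 16, 18, 24, 27, 30, 33, 36]
Longest strictly increasing subsequence has length 9, so deletions = 13 − 9 = 4.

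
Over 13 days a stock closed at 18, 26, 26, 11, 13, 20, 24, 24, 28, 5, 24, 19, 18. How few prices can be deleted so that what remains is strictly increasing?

Fewest deletions = n − (longest strictly increasing subsequence).
Patience tails:
18 → extends → [18]
26 → extends → [18, 26]
26 → already a tail → [18, 26]
11 → replaces 18 → [11, 26]
13 → replaces 26 → [11, 13]
20 → extends → [11, 13, 20]
24 → extends → [11, 13, 20, 24]
24 → already a tail → [11, 13, 20, 24]
28 → extends → [11, 13, 20, 24, 28]
5 → replaces 11 → [5, 13, 20, 24, 28]
24 → already a tail → [5, 13, 20, 24, 28]
19 → replaces 20 → [5, 13, 19, 24, 28]
18 → replaces 19 → [5, 13, 18, 24, 28]
Longest strictly increasing subsequence has length 5, so deletions = 13 − 5 = 8.

8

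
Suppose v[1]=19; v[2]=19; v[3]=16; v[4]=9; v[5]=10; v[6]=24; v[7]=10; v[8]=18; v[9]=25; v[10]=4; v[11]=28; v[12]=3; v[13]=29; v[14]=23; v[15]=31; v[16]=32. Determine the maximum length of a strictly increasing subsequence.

8

Track the smallest tail for each achievable length (strict):
19 → extends → [19]
19 → already a tail → [19]
16 → replaces 19 → [16]
9 → replaces 16 → [9]
10 → extends → [9, 10]
24 → extends → [9, 10, 24]
10 → already a tail → [9, 10, 24]
18 → replaces 24 → [9, 10, 18]
25 → extends → [9, 10, 18, 25]
4 → replaces 9 → [4, 10, 18, 25]
28 → extends → [4, 10, 18, 25, 28]
3 → replaces 4 → [3, 10, 18, 25, 28]
29 → extends → [3, 10, 18, 25, 28, 29]
23 → replaces 25 → [3, 10, 18, 23, 28, 29]
31 → extends → [3, 10, 18, 23, 28, 29, 31]
32 → extends → [3, 10, 18, 23, 28, 29, 31, 32]
Eight tails, so the longest strictly increasing subsequence has length 8 (e.g. 9, 10, 24, 25, 28, 29, 31, 32).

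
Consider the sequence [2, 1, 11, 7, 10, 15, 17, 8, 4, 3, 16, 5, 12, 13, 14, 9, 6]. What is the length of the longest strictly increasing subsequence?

6

Track the smallest tail for each achievable length (strict):
2 → extends → [2]
1 → replaces 2 → [1]
11 → extends → [1, 11]
7 → replaces 11 → [1, 7]
10 → extends → [1, 7, 10]
15 → extends → [1, 7, 10, 15]
17 → extends → [1, 7, 10, 15, 17]
8 → replaces 10 → [1, 7, 8, 15, 17]
4 → replaces 7 → [1, 4, 8, 15, 17]
3 → replaces 4 → [1, 3, 8, 15, 17]
16 → replaces 17 → [1, 3, 8, 15, 16]
5 → replaces 8 → [1, 3, 5, 15, 16]
12 → replaces 15 → [1, 3, 5, 12, 16]
13 → replaces 16 → [1, 3, 5, 12, 13]
14 → extends → [1, 3, 5, 12, 13, 14]
9 → replaces 12 → [1, 3, 5, 9, 13, 14]
6 → replaces 9 → [1, 3, 5, 6, 13, 14]
Six tails, so the longest strictly increasing subsequence has length 6 (e.g. 2, 7, 10, 12, 13, 14).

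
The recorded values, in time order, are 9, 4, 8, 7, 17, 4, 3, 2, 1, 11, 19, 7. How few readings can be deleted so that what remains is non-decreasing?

8

Fewest deletions = n − (longest non-decreasing subsequence).
Patience tails:
9 → extends → [9]
4 → replaces 9 → [4]
8 → extends → [4, 8]
7 → replaces 8 → [4, 7]
17 → extends → [4, 7, 17]
4 → replaces 7 → [4, 4, 17]
3 → replaces 4 → [3, 4, 17]
2 → replaces 3 → [2, 4, 17]
1 → replaces 2 → [1, 4, 17]
11 → replaces 17 → [1, 4, 11]
19 → extends → [1, 4, 11, 19]
7 → replaces 11 → [1, 4, 7, 19]
Longest non-decreasing subsequence has length 4, so deletions = 12 − 4 = 8.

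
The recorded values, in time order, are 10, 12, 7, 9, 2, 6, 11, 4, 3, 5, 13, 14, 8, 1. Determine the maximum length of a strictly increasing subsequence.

Track the smallest tail for each achievable length (strict):
10 → extends → [10]
12 → extends → [10, 12]
7 → replaces 10 → [7, 12]
9 → replaces 12 → [7, 9]
2 → replaces 7 → [2, 9]
6 → replaces 9 → [2, 6]
11 → extends → [2, 6, 11]
4 → replaces 6 → [2, 4, 11]
3 → replaces 4 → [2, 3, 11]
5 → replaces 11 → [2, 3, 5]
13 → extends → [2, 3, 5, 13]
14 → extends → [2, 3, 5, 13, 14]
8 → replaces 13 → [2, 3, 5, 8, 14]
1 → replaces 2 → [1, 3, 5, 8, 14]
Five tails, so the longest strictly increasing subsequence has length 5 (e.g. 7, 9, 11, 13, 14).

5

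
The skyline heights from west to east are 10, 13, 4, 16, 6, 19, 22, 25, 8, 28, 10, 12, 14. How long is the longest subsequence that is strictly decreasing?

2

Let dp[i] be the longest strictly decreasing subsequence ending at i:
i:      1  2  3  4  5  6  7  8  9 10 11 12 13
a[i]:  10 13  4 16  6 19 22 25  8 28 10 12 14
dp:     1  1  2  1  2  1  1  1  2  1  2  2  2
Maximum is 2.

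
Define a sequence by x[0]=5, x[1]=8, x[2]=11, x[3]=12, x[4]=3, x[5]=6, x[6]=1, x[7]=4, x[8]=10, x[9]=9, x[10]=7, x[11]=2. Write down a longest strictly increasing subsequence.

Patience tails give the LIS length; then backtrack through the dp parents:
5 → extends → [5]
8 → extends → [5, 8]
11 → extends → [5, 8, 11]
12 → extends → [5, 8, 11, 12]
3 → replaces 5 → [3, 8, 11, 12]
6 → replaces 8 → [3, 6, 11, 12]
1 → replaces 3 → [1, 6, 11, 12]
4 → replaces 6 → [1, 4, 11, 12]
10 → replaces 11 → [1, 4, 10, 12]
9 → replaces 10 → [1, 4, 9, 12]
7 → replaces 9 → [1, 4, 7, 12]
2 → replaces 4 → [1, 2, 7, 12]
Length 4; one witness is 5, 8, 11, 12.

5, 8, 11, 12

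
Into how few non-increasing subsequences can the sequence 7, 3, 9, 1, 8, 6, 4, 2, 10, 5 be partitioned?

3

Place each on the leftmost legal pile:
7 → new pile 1 (tops now [7])
3 → pile 1 (tops now [3])
9 → new pile 2 (tops now [3, 9])
1 → pile 1 (tops now [1, 9])
8 → pile 2 (tops now [1, 8])
6 → pile 2 (tops now [1, 6])
4 → pile 2 (tops now [1, 4])
2 → pile 2 (tops now [1, 2])
10 → new pile 3 (tops now [1, 2, 10])
5 → pile 3 (tops now [1, 2, 5])
Three piles.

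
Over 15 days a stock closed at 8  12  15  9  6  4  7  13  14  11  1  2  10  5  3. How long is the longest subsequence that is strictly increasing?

4

Let dp[i] be the length of the longest such subsequence ending at index i:
i:      1  2  3  4  5  6  7  8  9 10 11 12 13 14 15
a[i]:   8 12 15  9  6  4  7 13 14 11  1  2 10  5  3
dp:     1  2  3  2  1  1  2  3  4  3  1  2  3  3  3
Maximum dp value is 4.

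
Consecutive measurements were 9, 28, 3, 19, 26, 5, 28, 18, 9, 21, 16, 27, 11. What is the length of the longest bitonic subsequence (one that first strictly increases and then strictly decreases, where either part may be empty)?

7

inc[i] = longest strictly increasing subsequence ending at i; dec[i] = longest strictly decreasing subsequence starting at i:
i:      1  2  3  4  5  6  7  8  9 10 11 12 13
a[i]:   9 28  3 19 26  5 28 18  9 21 16 27 11
inc:    1  2  1  2  3  2  4  3  3  4  4  5  4
dec:    2  5  1  4  4  1  4  3  1  3  2  2  1
Best peak at i=7 (value 28): inc=4, dec=4, length 4+4−1 = 7.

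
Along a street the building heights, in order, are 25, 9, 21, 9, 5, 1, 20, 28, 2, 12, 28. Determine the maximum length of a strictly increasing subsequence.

4

Track the smallest tail for each achievable length (strict):
25 → extends → [25]
9 → replaces 25 → [9]
21 → extends → [9, 21]
9 → already a tail → [9, 21]
5 → replaces 9 → [5, 21]
1 → replaces 5 → [1, 21]
20 → replaces 21 → [1, 20]
28 → extends → [1, 20, 28]
2 → replaces 20 → [1, 2, 28]
12 → replaces 28 → [1, 2, 12]
28 → extends → [1, 2, 12, 28]
Four tails, so the longest strictly increasing subsequence has length 4 (e.g. 1, 2, 12, 28).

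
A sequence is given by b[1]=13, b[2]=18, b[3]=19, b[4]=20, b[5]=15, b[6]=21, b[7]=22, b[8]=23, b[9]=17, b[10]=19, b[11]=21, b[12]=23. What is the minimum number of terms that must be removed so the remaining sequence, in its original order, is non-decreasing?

4

Fewest deletions = n − (longest non-decreasing subsequence).
Patience tails:
13 → extends → [13]
18 → extends → [13, 18]
19 → extends → [13, 18, 19]
20 → extends → [13, 18, 19, 20]
15 → replaces 18 → [13, 15, 19, 20]
21 → extends → [13, 15, 19, 20, 21]
22 → extends → [13, 15, 19, 20, 21, 22]
23 → extends → [13, 15, 19, 20, 21, 22, 23]
17 → replaces 19 → [13, 15, 17, 20, 21, 22, 23]
19 → replaces 20 → [13, 15, 17, 19, 21, 22, 23]
21 → replaces 22 → [13, 15, 17, 19, 21, 21, 23]
23 → extends → [13, 15, 17, 19, 21, 21, 23, 23]
Longest non-decreasing subsequence has length 8, so deletions = 12 − 8 = 4.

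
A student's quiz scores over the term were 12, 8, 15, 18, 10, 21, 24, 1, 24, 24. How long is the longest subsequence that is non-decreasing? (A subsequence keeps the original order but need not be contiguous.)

Track the smallest tail for each achievable length (allowing ties):
12 → extends → [12]
8 → replaces 12 → [8]
15 → extends → [8, 15]
18 → extends → [8, 15, 18]
10 → replaces 15 → [8, 10, 18]
21 → extends → [8, 10, 18, 21]
24 → extends → [8, 10, 18, 21, 24]
1 → replaces 8 → [1, 10, 18, 21, 24]
24 → extends → [1, 10, 18, 21, 24, 24]
24 → extends → [1, 10, 18, 21, 24, 24, 24]
Seven tails, so the longest non-decreasing subsequence has length 7 (e.g. 12, 15, 18, 21, 24, 24, 24).

7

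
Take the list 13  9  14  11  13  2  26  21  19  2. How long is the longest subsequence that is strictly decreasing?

4

Let dp[i] be the longest strictly decreasing subsequence ending at i:
i:      1  2  3  4  5  6  7  8  9 10
a[i]:  13  9 14 11 13  2 26 21 19  2
dp:     1  2  1  2  2  3  1  2  3  4
Maximum is 4.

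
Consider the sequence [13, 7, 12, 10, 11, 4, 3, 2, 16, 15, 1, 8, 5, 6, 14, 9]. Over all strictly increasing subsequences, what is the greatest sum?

44

Let S[i] be the best sum of a strictly increasing subsequence ending at i:
i:      1  2  3  4  5  6  7  8  9 10 11 12 13 14 15 16
a[i]:  13  7 12 10 11  4  3  2 16 15  1  8  5  6 14  9
S:     13  7 19 17 28  4  3  2 44 43  1 15  9 15 42 24
Maximum is 44 (e.g. 7 + 10 + 11 + 16).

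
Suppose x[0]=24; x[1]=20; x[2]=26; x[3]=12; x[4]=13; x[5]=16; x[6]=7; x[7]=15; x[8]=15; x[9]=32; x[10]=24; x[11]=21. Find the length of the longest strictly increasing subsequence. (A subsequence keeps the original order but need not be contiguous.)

Track the smallest tail for each achievable length (strict):
24 → extends → [24]
20 → replaces 24 → [20]
26 → extends → [20, 26]
12 → replaces 20 → [12, 26]
13 → replaces 26 → [12, 13]
16 → extends → [12, 13, 16]
7 → replaces 12 → [7, 13, 16]
15 → replaces 16 → [7, 13, 15]
15 → already a tail → [7, 13, 15]
32 → extends → [7, 13, 15, 32]
24 → replaces 32 → [7, 13, 15, 24]
21 → replaces 24 → [7, 13, 15, 21]
Four tails, so the longest strictly increasing subsequence has length 4 (e.g. 12, 13, 16, 32).

4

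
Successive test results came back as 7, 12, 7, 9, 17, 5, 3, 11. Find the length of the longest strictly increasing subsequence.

3

Track the smallest tail for each achievable length (strict):
7 → extends → [7]
12 → extends → [7, 12]
7 → already a tail → [7, 12]
9 → replaces 12 → [7, 9]
17 → extends → [7, 9, 17]
5 → replaces 7 → [5, 9, 17]
3 → replaces 5 → [3, 9, 17]
11 → replaces 17 → [3, 9, 11]
Three tails, so the longest strictly increasing subsequence has length 3 (e.g. 7, 12, 17).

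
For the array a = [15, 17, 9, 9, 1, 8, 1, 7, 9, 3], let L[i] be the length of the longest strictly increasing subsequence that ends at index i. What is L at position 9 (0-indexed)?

dp[i] = 1 + max{dp[j] : j<i, a[j]<a[i]} (or 1 if no such j):
i:      0  1  2  3  4  5  6  7  8  9
a[i]:  15 17  9  9  1  8  1  7  9  3
dp:     1  2  1  1  1  2  1  2  3  2
At index 9 the value is 2.

2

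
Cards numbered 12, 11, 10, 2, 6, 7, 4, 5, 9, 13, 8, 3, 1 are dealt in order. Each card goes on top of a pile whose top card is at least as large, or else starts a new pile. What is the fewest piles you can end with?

The minimum number of non-increasing subsequences covering a sequence equals the length of its longest strictly increasing subsequence.
LIS length is 5 (e.g. 2, 6, 7, 9, 13), so 5 piles are needed.

5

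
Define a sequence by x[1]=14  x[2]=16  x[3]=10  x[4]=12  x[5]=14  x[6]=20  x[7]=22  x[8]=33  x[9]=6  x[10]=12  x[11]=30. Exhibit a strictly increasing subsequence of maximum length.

Patience tails give the LIS length; then backtrack through the dp parents:
14 → extends → [14]
16 → extends → [14, 16]
10 → replaces 14 → [10, 16]
12 → replaces 16 → [10, 12]
14 → extends → [10, 12, 14]
20 → extends → [10, 12, 14, 20]
22 → extends → [10, 12, 14, 20, 22]
33 → extends → [10, 12, 14, 20, 22, 33]
6 → replaces 10 → [6, 12, 14, 20, 22, 33]
12 → already a tail → [6, 12, 14, 20, 22, 33]
30 → replaces 33 → [6, 12, 14, 20, 22, 30]
Length 6; one witness is 10, 12, 14, 20, 22, 33.

10, 12, 14, 20, 22, 33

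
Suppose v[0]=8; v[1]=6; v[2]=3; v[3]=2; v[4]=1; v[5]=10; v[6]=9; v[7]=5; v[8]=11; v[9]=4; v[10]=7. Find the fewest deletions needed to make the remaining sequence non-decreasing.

8

Fewest deletions = n − (longest non-decreasing subsequence).
i:      0  1  2  3  4  5  6  7  8  9 10
v[i]:   8  6  3  2  1 10  9  5 11  4  7
dp:     1  1  1  1  1  2  2  2  3  2  3
max dp = 3, so deletions = 11 − 3 = 8.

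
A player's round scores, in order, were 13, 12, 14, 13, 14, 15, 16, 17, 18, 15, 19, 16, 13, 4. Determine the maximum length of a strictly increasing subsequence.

Track the smallest tail for each achievable length (strict):
13 → extends → [13]
12 → replaces 13 → [12]
14 → extends → [12, 14]
13 → replaces 14 → [12, 13]
14 → extends → [12, 13, 14]
15 → extends → [12, 13, 14, 15]
16 → extends → [12, 13, 14, 15, 16]
17 → extends → [12, 13, 14, 15, 16, 17]
18 → extends → [12, 13, 14, 15, 16, 17, 18]
15 → already a tail → [12, 13, 14, 15, 16, 17, 18]
19 → extends → [12, 13, 14, 15, 16, 17, 18, 19]
16 → already a tail → [12, 13, 14, 15, 16, 17, 18, 19]
13 → already a tail → [12, 13, 14, 15, 16, 17, 18, 19]
4 → replaces 12 → [4, 13, 14, 15, 16, 17, 18, 19]
Eight tails, so the longest strictly increasing subsequence has length 8 (e.g. 12, 13, 14, 15, 16, 17, 18, 19).

8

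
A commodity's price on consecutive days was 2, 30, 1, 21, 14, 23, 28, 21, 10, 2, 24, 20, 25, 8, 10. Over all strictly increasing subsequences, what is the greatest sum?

Let S[i] be the best sum of a strictly increasing subsequence ending at i:
i:      1  2  3  4  5  6  7  8  9 10 11 12 13 14 15
a[i]:   2 30  1 21 14 23 28 21 10  2 24 20 25  8 10
S:      2 32  1 23 16 46 74 37 12  3 70 36 95 11 21
Maximum is 95 (e.g. 2 + 21 + 23 + 24 + 25).

95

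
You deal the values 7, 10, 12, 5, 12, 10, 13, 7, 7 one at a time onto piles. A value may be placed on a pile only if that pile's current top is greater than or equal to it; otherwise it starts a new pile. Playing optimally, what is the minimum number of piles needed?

4

Place each on the leftmost legal pile:
7 → new pile 1 (tops now [7])
10 → new pile 2 (tops now [7, 10])
12 → new pile 3 (tops now [7, 10, 12])
5 → pile 1 (tops now [5, 10, 12])
12 → pile 3 (tops now [5, 10, 12])
10 → pile 2 (tops now [5, 10, 12])
13 → new pile 4 (tops now [5, 10, 12, 13])
7 → pile 2 (tops now [5, 7, 12, 13])
7 → pile 2 (tops now [5, 7, 12, 13])
Four piles.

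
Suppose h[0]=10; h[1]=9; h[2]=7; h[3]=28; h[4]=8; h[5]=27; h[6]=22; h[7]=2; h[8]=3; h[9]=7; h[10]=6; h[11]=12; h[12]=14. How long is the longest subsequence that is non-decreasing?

5

Track the smallest tail for each achievable length (allowing ties):
10 → extends → [10]
9 → replaces 10 → [9]
7 → replaces 9 → [7]
28 → extends → [7, 28]
8 → replaces 28 → [7, 8]
27 → extends → [7, 8, 27]
22 → replaces 27 → [7, 8, 22]
2 → replaces 7 → [2, 8, 22]
3 → replaces 8 → [2, 3, 22]
7 → replaces 22 → [2, 3, 7]
6 → replaces 7 → [2, 3, 6]
12 → extends → [2, 3, 6, 12]
14 → extends → [2, 3, 6, 12, 14]
Five tails, so the longest non-decreasing subsequence has length 5 (e.g. 2, 3, 7, 12, 14).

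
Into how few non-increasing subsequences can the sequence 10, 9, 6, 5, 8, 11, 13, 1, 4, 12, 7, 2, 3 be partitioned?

4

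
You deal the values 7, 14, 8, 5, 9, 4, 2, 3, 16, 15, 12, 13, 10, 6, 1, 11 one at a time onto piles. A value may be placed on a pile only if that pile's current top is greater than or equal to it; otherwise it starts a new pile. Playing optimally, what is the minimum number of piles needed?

The minimum number of non-increasing subsequences covering a sequence equals the length of its longest strictly increasing subsequence.
LIS length is 5 (e.g. 7, 8, 9, 12, 13), so 5 piles are needed.

5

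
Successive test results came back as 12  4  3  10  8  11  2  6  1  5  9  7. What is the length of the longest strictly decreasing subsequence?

Negate each value so 'decreasing' becomes 'increasing', then run patience tails on the negated sequence:
-12 → extends → [-12]
-4 → extends → [-12, -4]
-3 → extends → [-12, -4, -3]
-10 → replaces -4 → [-12, -10, -3]
-8 → replaces -3 → [-12, -10, -8]
-11 → replaces -10 → [-12, -11, -8]
-2 → extends → [-12, -11, -8, -2]
-6 → replaces -2 → [-12, -11, -8, -6]
-1 → extends → [-12, -11, -8, -6, -1]
-5 → replaces -1 → [-12, -11, -8, -6, -5]
-9 → replaces -8 → [-12, -11, -9, -6, -5]
-7 → replaces -6 → [-12, -11, -9, -7, -5]
Five tails, so the longest strictly decreasing subsequence of the original has length 5.

5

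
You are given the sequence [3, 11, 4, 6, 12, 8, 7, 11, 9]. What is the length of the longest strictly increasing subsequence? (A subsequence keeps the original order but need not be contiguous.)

5

Track the smallest tail for each achievable length (strict):
3 → extends → [3]
11 → extends → [3, 11]
4 → replaces 11 → [3, 4]
6 → extends → [3, 4, 6]
12 → extends → [3, 4, 6, 12]
8 → replaces 12 → [3, 4, 6, 8]
7 → replaces 8 → [3, 4, 6, 7]
11 → extends → [3, 4, 6, 7, 11]
9 → replaces 11 → [3, 4, 6, 7, 9]
Five tails, so the longest strictly increasing subsequence has length 5 (e.g. 3, 4, 6, 8, 11).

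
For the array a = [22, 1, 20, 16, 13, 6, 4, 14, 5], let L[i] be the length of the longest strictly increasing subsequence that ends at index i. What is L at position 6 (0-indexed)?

2

dp[i] = 1 + max{dp[j] : j<i, a[j]<a[i]} (or 1 if no such j):
i:      0  1  2  3  4  5  6  7  8
a[i]:  22  1 20 16 13  6  4 14  5
dp:     1  1  2  2  2  2  2  3  3
At index 6 the value is 2.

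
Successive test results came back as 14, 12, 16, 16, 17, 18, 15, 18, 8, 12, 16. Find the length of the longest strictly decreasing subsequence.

Negate each value so 'decreasing' becomes 'increasing', then run patience tails on the negated sequence:
-14 → extends → [-14]
-12 → extends → [-14, -12]
-16 → replaces -14 → [-16, -12]
-16 → already a tail → [-16, -12]
-17 → replaces -16 → [-17, -12]
-18 → replaces -17 → [-18, -12]
-15 → replaces -12 → [-18, -15]
-18 → already a tail → [-18, -15]
-8 → extends → [-18, -15, -8]
-12 → replaces -8 → [-18, -15, -12]
-16 → replaces -15 → [-18, -16, -12]
Three tails, so the longest strictly decreasing subsequence of the original has length 3.

3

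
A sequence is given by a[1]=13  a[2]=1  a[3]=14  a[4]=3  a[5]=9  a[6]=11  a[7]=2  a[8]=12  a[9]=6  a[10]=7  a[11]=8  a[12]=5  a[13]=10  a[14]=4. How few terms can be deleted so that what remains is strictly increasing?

8

Fewest deletions = n − (longest strictly increasing subsequence).
Patience tails:
13 → extends → [13]
1 → replaces 13 → [1]
14 → extends → [1, 14]
3 → replaces 14 → [1, 3]
9 → extends → [1, 3, 9]
11 → extends → [1, 3, 9, 11]
2 → replaces 3 → [1, 2, 9, 11]
12 → extends → [1, 2, 9, 11, 12]
6 → replaces 9 → [1, 2, 6, 11, 12]
7 → replaces 11 → [1, 2, 6, 7, 12]
8 → replaces 12 → [1, 2, 6, 7, 8]
5 → replaces 6 → [1, 2, 5, 7, 8]
10 → extends → [1, 2, 5, 7, 8, 10]
4 → replaces 5 → [1, 2, 4, 7, 8, 10]
Longest strictly increasing subsequence has length 6, so deletions = 14 − 6 = 8.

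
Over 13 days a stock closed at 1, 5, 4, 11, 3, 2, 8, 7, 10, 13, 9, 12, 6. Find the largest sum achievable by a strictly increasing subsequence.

Let S[i] be the best sum of a strictly increasing subsequence ending at i:
i:      1  2  3  4  5  6  7  8  9 10 11 12 13
a[i]:   1  5  4 11  3  2  8  7 10 13  9 12  6
S:      1  6  5 17  4  3 14 13 24 37 23 36 12
Maximum is 37 (e.g. 1 + 5 + 8 + 10 + 13).

37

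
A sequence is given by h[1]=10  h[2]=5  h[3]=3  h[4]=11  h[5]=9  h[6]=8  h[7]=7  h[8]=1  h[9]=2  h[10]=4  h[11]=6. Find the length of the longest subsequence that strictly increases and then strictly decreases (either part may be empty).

inc[i] = longest strictly increasing subsequence ending at i; dec[i] = longest strictly decreasing subsequence starting at i:
i:      1  2  3  4  5  6  7  8  9 10 11
h[i]:  10  5  3 11  9  8  7  1  2  4  6
inc:    1  1  1  2  2  2  2  1  2  3  4
dec:    5  3  2  5  4  3  2  1  1  1  1
Best peak at i=4 (value 11): inc=2, dec=5, length 2+5−1 = 6.

6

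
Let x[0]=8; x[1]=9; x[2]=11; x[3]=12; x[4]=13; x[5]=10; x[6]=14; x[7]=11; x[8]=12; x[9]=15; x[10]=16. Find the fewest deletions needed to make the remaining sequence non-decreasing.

Fewest deletions = n − (longest non-decreasing subsequence).
Patience tails:
8 → extends → [8]
9 → extends → [8, 9]
11 → extends → [8, 9, 11]
12 → extends → [8, 9, 11, 12]
13 → extends → [8, 9, 11, 12, 13]
10 → replaces 11 → [8, 9, 10, 12, 13]
14 → extends → [8, 9, 10, 12, 13, 14]
11 → replaces 12 → [8, 9, 10, 11, 13, 14]
12 → replaces 13 → [8, 9, 10, 11, 12, 14]
15 → extends → [8, 9, 10, 11, 12, 14, 15]
16 → extends → [8, 9, 10, 11, 12, 14, 15, 16]
Longest non-decreasing subsequence has length 8, so deletions = 11 − 8 = 3.

3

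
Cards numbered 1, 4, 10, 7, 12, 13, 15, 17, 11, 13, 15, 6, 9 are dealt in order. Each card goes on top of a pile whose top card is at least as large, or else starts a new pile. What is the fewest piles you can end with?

7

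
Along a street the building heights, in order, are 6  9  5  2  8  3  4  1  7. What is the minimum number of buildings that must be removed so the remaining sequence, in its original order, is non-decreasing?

5

Fewest deletions = n − (longest non-decreasing subsequence).
Patience tails:
6 → extends → [6]
9 → extends → [6, 9]
5 → replaces 6 → [5, 9]
2 → replaces 5 → [2, 9]
8 → replaces 9 → [2, 8]
3 → replaces 8 → [2, 3]
4 → extends → [2, 3, 4]
1 → replaces 2 → [1, 3, 4]
7 → extends → [1, 3, 4, 7]
Longest non-decreasing subsequence has length 4, so deletions = 9 − 4 = 5.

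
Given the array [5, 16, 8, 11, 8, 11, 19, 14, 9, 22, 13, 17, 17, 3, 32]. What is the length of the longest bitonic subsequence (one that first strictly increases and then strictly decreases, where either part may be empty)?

inc[i] = longest strictly increasing subsequence ending at i; dec[i] = longest strictly decreasing subsequence starting at i:
i:      1  2  3  4  5  6  7  8  9 10 11 12 13 14 15
a[i]:   5 16  8 11  8 11 19 14  9 22 13 17 17  3 32
inc:    1  2  2  3  2  3  4  4  3  5  4  5  5  1  6
dec:    2  4  2  3  2  3  4  3  2  3  2  2  2  1  1
Best peak at i=7 (value 19): inc=4, dec=4, length 4+4−1 = 7.

7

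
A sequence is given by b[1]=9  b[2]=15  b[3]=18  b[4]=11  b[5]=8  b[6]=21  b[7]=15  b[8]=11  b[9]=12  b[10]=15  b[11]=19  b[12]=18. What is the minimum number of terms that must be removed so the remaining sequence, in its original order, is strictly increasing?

7

Fewest deletions = n − (longest strictly increasing subsequence).
i:      1  2  3  4  5  6  7  8  9 10 11 12
b[i]:   9 15 18 11  8 21 15 11 12 15 19 18
dp:     1  2  3  2  1  4  3  2  3  4  5  5
max dp = 5, so deletions = 12 − 5 = 7.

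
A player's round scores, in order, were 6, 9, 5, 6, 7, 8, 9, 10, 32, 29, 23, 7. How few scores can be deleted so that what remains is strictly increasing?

5

Fewest deletions = n − (longest strictly increasing subsequence).
i:      1  2  3  4  5  6  7  8  9 10 11 12
a[i]:   6  9  5  6  7  8  9 10 32 29 23  7
dp:     1  2  1  2  3  4  5  6  7  7  7  3
max dp = 7, so deletions = 12 − 7 = 5.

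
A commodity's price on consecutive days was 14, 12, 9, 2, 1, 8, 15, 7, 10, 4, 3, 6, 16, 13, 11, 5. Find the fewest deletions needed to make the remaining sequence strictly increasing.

Fewest deletions = n − (longest strictly increasing subsequence).
Patience tails:
14 → extends → [14]
12 → replaces 14 → [12]
9 → replaces 12 → [9]
2 → replaces 9 → [2]
1 → replaces 2 → [1]
8 → extends → [1, 8]
15 → extends → [1, 8, 15]
7 → replaces 8 → [1, 7, 15]
10 → replaces 15 → [1, 7, 10]
4 → replaces 7 → [1, 4, 10]
3 → replaces 4 → [1, 3, 10]
6 → replaces 10 → [1, 3, 6]
16 → extends → [1, 3, 6, 16]
13 → replaces 16 → [1, 3, 6, 13]
11 → replaces 13 → [1, 3, 6, 11]
5 → replaces 6 → [1, 3, 5, 11]
Longest strictly increasing subsequence has length 4, so deletions = 16 − 4 = 12.

12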